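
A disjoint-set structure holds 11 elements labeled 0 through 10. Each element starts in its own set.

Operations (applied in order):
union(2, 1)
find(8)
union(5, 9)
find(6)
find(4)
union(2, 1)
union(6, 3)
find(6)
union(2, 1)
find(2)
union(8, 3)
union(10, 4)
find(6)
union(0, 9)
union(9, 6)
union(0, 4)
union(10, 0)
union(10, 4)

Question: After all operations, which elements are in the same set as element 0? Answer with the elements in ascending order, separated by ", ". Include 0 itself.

Answer: 0, 3, 4, 5, 6, 8, 9, 10

Derivation:
Step 1: union(2, 1) -> merged; set of 2 now {1, 2}
Step 2: find(8) -> no change; set of 8 is {8}
Step 3: union(5, 9) -> merged; set of 5 now {5, 9}
Step 4: find(6) -> no change; set of 6 is {6}
Step 5: find(4) -> no change; set of 4 is {4}
Step 6: union(2, 1) -> already same set; set of 2 now {1, 2}
Step 7: union(6, 3) -> merged; set of 6 now {3, 6}
Step 8: find(6) -> no change; set of 6 is {3, 6}
Step 9: union(2, 1) -> already same set; set of 2 now {1, 2}
Step 10: find(2) -> no change; set of 2 is {1, 2}
Step 11: union(8, 3) -> merged; set of 8 now {3, 6, 8}
Step 12: union(10, 4) -> merged; set of 10 now {4, 10}
Step 13: find(6) -> no change; set of 6 is {3, 6, 8}
Step 14: union(0, 9) -> merged; set of 0 now {0, 5, 9}
Step 15: union(9, 6) -> merged; set of 9 now {0, 3, 5, 6, 8, 9}
Step 16: union(0, 4) -> merged; set of 0 now {0, 3, 4, 5, 6, 8, 9, 10}
Step 17: union(10, 0) -> already same set; set of 10 now {0, 3, 4, 5, 6, 8, 9, 10}
Step 18: union(10, 4) -> already same set; set of 10 now {0, 3, 4, 5, 6, 8, 9, 10}
Component of 0: {0, 3, 4, 5, 6, 8, 9, 10}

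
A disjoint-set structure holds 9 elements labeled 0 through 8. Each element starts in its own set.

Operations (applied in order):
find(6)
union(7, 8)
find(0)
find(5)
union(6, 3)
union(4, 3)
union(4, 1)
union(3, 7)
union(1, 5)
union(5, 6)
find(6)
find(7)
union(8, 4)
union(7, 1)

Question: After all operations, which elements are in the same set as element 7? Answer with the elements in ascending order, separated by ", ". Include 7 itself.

Step 1: find(6) -> no change; set of 6 is {6}
Step 2: union(7, 8) -> merged; set of 7 now {7, 8}
Step 3: find(0) -> no change; set of 0 is {0}
Step 4: find(5) -> no change; set of 5 is {5}
Step 5: union(6, 3) -> merged; set of 6 now {3, 6}
Step 6: union(4, 3) -> merged; set of 4 now {3, 4, 6}
Step 7: union(4, 1) -> merged; set of 4 now {1, 3, 4, 6}
Step 8: union(3, 7) -> merged; set of 3 now {1, 3, 4, 6, 7, 8}
Step 9: union(1, 5) -> merged; set of 1 now {1, 3, 4, 5, 6, 7, 8}
Step 10: union(5, 6) -> already same set; set of 5 now {1, 3, 4, 5, 6, 7, 8}
Step 11: find(6) -> no change; set of 6 is {1, 3, 4, 5, 6, 7, 8}
Step 12: find(7) -> no change; set of 7 is {1, 3, 4, 5, 6, 7, 8}
Step 13: union(8, 4) -> already same set; set of 8 now {1, 3, 4, 5, 6, 7, 8}
Step 14: union(7, 1) -> already same set; set of 7 now {1, 3, 4, 5, 6, 7, 8}
Component of 7: {1, 3, 4, 5, 6, 7, 8}

Answer: 1, 3, 4, 5, 6, 7, 8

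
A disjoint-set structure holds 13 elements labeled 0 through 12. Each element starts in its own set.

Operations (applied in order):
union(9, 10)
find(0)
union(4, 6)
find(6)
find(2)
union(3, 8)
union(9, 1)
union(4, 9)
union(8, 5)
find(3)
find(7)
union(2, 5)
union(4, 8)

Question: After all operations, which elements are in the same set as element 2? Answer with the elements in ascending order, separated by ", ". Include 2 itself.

Answer: 1, 2, 3, 4, 5, 6, 8, 9, 10

Derivation:
Step 1: union(9, 10) -> merged; set of 9 now {9, 10}
Step 2: find(0) -> no change; set of 0 is {0}
Step 3: union(4, 6) -> merged; set of 4 now {4, 6}
Step 4: find(6) -> no change; set of 6 is {4, 6}
Step 5: find(2) -> no change; set of 2 is {2}
Step 6: union(3, 8) -> merged; set of 3 now {3, 8}
Step 7: union(9, 1) -> merged; set of 9 now {1, 9, 10}
Step 8: union(4, 9) -> merged; set of 4 now {1, 4, 6, 9, 10}
Step 9: union(8, 5) -> merged; set of 8 now {3, 5, 8}
Step 10: find(3) -> no change; set of 3 is {3, 5, 8}
Step 11: find(7) -> no change; set of 7 is {7}
Step 12: union(2, 5) -> merged; set of 2 now {2, 3, 5, 8}
Step 13: union(4, 8) -> merged; set of 4 now {1, 2, 3, 4, 5, 6, 8, 9, 10}
Component of 2: {1, 2, 3, 4, 5, 6, 8, 9, 10}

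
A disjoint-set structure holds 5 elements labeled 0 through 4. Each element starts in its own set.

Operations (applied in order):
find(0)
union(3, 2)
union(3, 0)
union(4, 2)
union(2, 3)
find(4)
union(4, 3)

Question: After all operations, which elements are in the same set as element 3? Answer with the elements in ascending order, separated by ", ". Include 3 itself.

Answer: 0, 2, 3, 4

Derivation:
Step 1: find(0) -> no change; set of 0 is {0}
Step 2: union(3, 2) -> merged; set of 3 now {2, 3}
Step 3: union(3, 0) -> merged; set of 3 now {0, 2, 3}
Step 4: union(4, 2) -> merged; set of 4 now {0, 2, 3, 4}
Step 5: union(2, 3) -> already same set; set of 2 now {0, 2, 3, 4}
Step 6: find(4) -> no change; set of 4 is {0, 2, 3, 4}
Step 7: union(4, 3) -> already same set; set of 4 now {0, 2, 3, 4}
Component of 3: {0, 2, 3, 4}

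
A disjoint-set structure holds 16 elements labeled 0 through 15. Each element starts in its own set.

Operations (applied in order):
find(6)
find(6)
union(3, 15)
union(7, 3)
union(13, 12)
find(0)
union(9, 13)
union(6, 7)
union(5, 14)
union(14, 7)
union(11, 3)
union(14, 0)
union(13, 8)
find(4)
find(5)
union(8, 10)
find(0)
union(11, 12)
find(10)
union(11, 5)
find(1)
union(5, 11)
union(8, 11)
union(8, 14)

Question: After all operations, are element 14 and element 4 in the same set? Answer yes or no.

Step 1: find(6) -> no change; set of 6 is {6}
Step 2: find(6) -> no change; set of 6 is {6}
Step 3: union(3, 15) -> merged; set of 3 now {3, 15}
Step 4: union(7, 3) -> merged; set of 7 now {3, 7, 15}
Step 5: union(13, 12) -> merged; set of 13 now {12, 13}
Step 6: find(0) -> no change; set of 0 is {0}
Step 7: union(9, 13) -> merged; set of 9 now {9, 12, 13}
Step 8: union(6, 7) -> merged; set of 6 now {3, 6, 7, 15}
Step 9: union(5, 14) -> merged; set of 5 now {5, 14}
Step 10: union(14, 7) -> merged; set of 14 now {3, 5, 6, 7, 14, 15}
Step 11: union(11, 3) -> merged; set of 11 now {3, 5, 6, 7, 11, 14, 15}
Step 12: union(14, 0) -> merged; set of 14 now {0, 3, 5, 6, 7, 11, 14, 15}
Step 13: union(13, 8) -> merged; set of 13 now {8, 9, 12, 13}
Step 14: find(4) -> no change; set of 4 is {4}
Step 15: find(5) -> no change; set of 5 is {0, 3, 5, 6, 7, 11, 14, 15}
Step 16: union(8, 10) -> merged; set of 8 now {8, 9, 10, 12, 13}
Step 17: find(0) -> no change; set of 0 is {0, 3, 5, 6, 7, 11, 14, 15}
Step 18: union(11, 12) -> merged; set of 11 now {0, 3, 5, 6, 7, 8, 9, 10, 11, 12, 13, 14, 15}
Step 19: find(10) -> no change; set of 10 is {0, 3, 5, 6, 7, 8, 9, 10, 11, 12, 13, 14, 15}
Step 20: union(11, 5) -> already same set; set of 11 now {0, 3, 5, 6, 7, 8, 9, 10, 11, 12, 13, 14, 15}
Step 21: find(1) -> no change; set of 1 is {1}
Step 22: union(5, 11) -> already same set; set of 5 now {0, 3, 5, 6, 7, 8, 9, 10, 11, 12, 13, 14, 15}
Step 23: union(8, 11) -> already same set; set of 8 now {0, 3, 5, 6, 7, 8, 9, 10, 11, 12, 13, 14, 15}
Step 24: union(8, 14) -> already same set; set of 8 now {0, 3, 5, 6, 7, 8, 9, 10, 11, 12, 13, 14, 15}
Set of 14: {0, 3, 5, 6, 7, 8, 9, 10, 11, 12, 13, 14, 15}; 4 is not a member.

Answer: no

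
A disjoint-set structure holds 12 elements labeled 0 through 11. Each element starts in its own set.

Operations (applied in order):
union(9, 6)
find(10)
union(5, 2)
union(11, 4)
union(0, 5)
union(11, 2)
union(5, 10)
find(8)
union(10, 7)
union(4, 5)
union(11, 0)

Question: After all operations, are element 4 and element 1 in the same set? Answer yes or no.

Answer: no

Derivation:
Step 1: union(9, 6) -> merged; set of 9 now {6, 9}
Step 2: find(10) -> no change; set of 10 is {10}
Step 3: union(5, 2) -> merged; set of 5 now {2, 5}
Step 4: union(11, 4) -> merged; set of 11 now {4, 11}
Step 5: union(0, 5) -> merged; set of 0 now {0, 2, 5}
Step 6: union(11, 2) -> merged; set of 11 now {0, 2, 4, 5, 11}
Step 7: union(5, 10) -> merged; set of 5 now {0, 2, 4, 5, 10, 11}
Step 8: find(8) -> no change; set of 8 is {8}
Step 9: union(10, 7) -> merged; set of 10 now {0, 2, 4, 5, 7, 10, 11}
Step 10: union(4, 5) -> already same set; set of 4 now {0, 2, 4, 5, 7, 10, 11}
Step 11: union(11, 0) -> already same set; set of 11 now {0, 2, 4, 5, 7, 10, 11}
Set of 4: {0, 2, 4, 5, 7, 10, 11}; 1 is not a member.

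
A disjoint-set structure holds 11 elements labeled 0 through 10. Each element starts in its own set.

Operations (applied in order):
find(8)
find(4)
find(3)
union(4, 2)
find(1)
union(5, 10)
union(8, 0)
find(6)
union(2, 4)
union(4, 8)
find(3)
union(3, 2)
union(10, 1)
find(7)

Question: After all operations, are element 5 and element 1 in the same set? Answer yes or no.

Step 1: find(8) -> no change; set of 8 is {8}
Step 2: find(4) -> no change; set of 4 is {4}
Step 3: find(3) -> no change; set of 3 is {3}
Step 4: union(4, 2) -> merged; set of 4 now {2, 4}
Step 5: find(1) -> no change; set of 1 is {1}
Step 6: union(5, 10) -> merged; set of 5 now {5, 10}
Step 7: union(8, 0) -> merged; set of 8 now {0, 8}
Step 8: find(6) -> no change; set of 6 is {6}
Step 9: union(2, 4) -> already same set; set of 2 now {2, 4}
Step 10: union(4, 8) -> merged; set of 4 now {0, 2, 4, 8}
Step 11: find(3) -> no change; set of 3 is {3}
Step 12: union(3, 2) -> merged; set of 3 now {0, 2, 3, 4, 8}
Step 13: union(10, 1) -> merged; set of 10 now {1, 5, 10}
Step 14: find(7) -> no change; set of 7 is {7}
Set of 5: {1, 5, 10}; 1 is a member.

Answer: yes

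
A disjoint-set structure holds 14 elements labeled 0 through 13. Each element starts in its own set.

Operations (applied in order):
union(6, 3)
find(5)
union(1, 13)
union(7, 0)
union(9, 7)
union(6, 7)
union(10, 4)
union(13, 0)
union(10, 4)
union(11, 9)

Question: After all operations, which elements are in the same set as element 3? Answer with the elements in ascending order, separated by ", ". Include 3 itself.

Step 1: union(6, 3) -> merged; set of 6 now {3, 6}
Step 2: find(5) -> no change; set of 5 is {5}
Step 3: union(1, 13) -> merged; set of 1 now {1, 13}
Step 4: union(7, 0) -> merged; set of 7 now {0, 7}
Step 5: union(9, 7) -> merged; set of 9 now {0, 7, 9}
Step 6: union(6, 7) -> merged; set of 6 now {0, 3, 6, 7, 9}
Step 7: union(10, 4) -> merged; set of 10 now {4, 10}
Step 8: union(13, 0) -> merged; set of 13 now {0, 1, 3, 6, 7, 9, 13}
Step 9: union(10, 4) -> already same set; set of 10 now {4, 10}
Step 10: union(11, 9) -> merged; set of 11 now {0, 1, 3, 6, 7, 9, 11, 13}
Component of 3: {0, 1, 3, 6, 7, 9, 11, 13}

Answer: 0, 1, 3, 6, 7, 9, 11, 13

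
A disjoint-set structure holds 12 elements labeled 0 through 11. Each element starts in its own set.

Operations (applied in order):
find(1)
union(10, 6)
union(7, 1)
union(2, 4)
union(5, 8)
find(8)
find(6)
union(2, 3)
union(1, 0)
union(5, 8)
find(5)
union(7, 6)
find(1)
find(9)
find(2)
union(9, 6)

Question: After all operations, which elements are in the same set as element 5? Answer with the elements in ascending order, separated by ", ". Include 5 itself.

Answer: 5, 8

Derivation:
Step 1: find(1) -> no change; set of 1 is {1}
Step 2: union(10, 6) -> merged; set of 10 now {6, 10}
Step 3: union(7, 1) -> merged; set of 7 now {1, 7}
Step 4: union(2, 4) -> merged; set of 2 now {2, 4}
Step 5: union(5, 8) -> merged; set of 5 now {5, 8}
Step 6: find(8) -> no change; set of 8 is {5, 8}
Step 7: find(6) -> no change; set of 6 is {6, 10}
Step 8: union(2, 3) -> merged; set of 2 now {2, 3, 4}
Step 9: union(1, 0) -> merged; set of 1 now {0, 1, 7}
Step 10: union(5, 8) -> already same set; set of 5 now {5, 8}
Step 11: find(5) -> no change; set of 5 is {5, 8}
Step 12: union(7, 6) -> merged; set of 7 now {0, 1, 6, 7, 10}
Step 13: find(1) -> no change; set of 1 is {0, 1, 6, 7, 10}
Step 14: find(9) -> no change; set of 9 is {9}
Step 15: find(2) -> no change; set of 2 is {2, 3, 4}
Step 16: union(9, 6) -> merged; set of 9 now {0, 1, 6, 7, 9, 10}
Component of 5: {5, 8}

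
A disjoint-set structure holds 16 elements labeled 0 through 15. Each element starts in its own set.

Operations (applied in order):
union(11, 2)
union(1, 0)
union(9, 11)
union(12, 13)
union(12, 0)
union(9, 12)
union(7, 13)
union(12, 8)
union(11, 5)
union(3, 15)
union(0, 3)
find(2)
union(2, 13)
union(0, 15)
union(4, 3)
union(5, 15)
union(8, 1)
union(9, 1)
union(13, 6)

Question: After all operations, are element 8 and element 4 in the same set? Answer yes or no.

Answer: yes

Derivation:
Step 1: union(11, 2) -> merged; set of 11 now {2, 11}
Step 2: union(1, 0) -> merged; set of 1 now {0, 1}
Step 3: union(9, 11) -> merged; set of 9 now {2, 9, 11}
Step 4: union(12, 13) -> merged; set of 12 now {12, 13}
Step 5: union(12, 0) -> merged; set of 12 now {0, 1, 12, 13}
Step 6: union(9, 12) -> merged; set of 9 now {0, 1, 2, 9, 11, 12, 13}
Step 7: union(7, 13) -> merged; set of 7 now {0, 1, 2, 7, 9, 11, 12, 13}
Step 8: union(12, 8) -> merged; set of 12 now {0, 1, 2, 7, 8, 9, 11, 12, 13}
Step 9: union(11, 5) -> merged; set of 11 now {0, 1, 2, 5, 7, 8, 9, 11, 12, 13}
Step 10: union(3, 15) -> merged; set of 3 now {3, 15}
Step 11: union(0, 3) -> merged; set of 0 now {0, 1, 2, 3, 5, 7, 8, 9, 11, 12, 13, 15}
Step 12: find(2) -> no change; set of 2 is {0, 1, 2, 3, 5, 7, 8, 9, 11, 12, 13, 15}
Step 13: union(2, 13) -> already same set; set of 2 now {0, 1, 2, 3, 5, 7, 8, 9, 11, 12, 13, 15}
Step 14: union(0, 15) -> already same set; set of 0 now {0, 1, 2, 3, 5, 7, 8, 9, 11, 12, 13, 15}
Step 15: union(4, 3) -> merged; set of 4 now {0, 1, 2, 3, 4, 5, 7, 8, 9, 11, 12, 13, 15}
Step 16: union(5, 15) -> already same set; set of 5 now {0, 1, 2, 3, 4, 5, 7, 8, 9, 11, 12, 13, 15}
Step 17: union(8, 1) -> already same set; set of 8 now {0, 1, 2, 3, 4, 5, 7, 8, 9, 11, 12, 13, 15}
Step 18: union(9, 1) -> already same set; set of 9 now {0, 1, 2, 3, 4, 5, 7, 8, 9, 11, 12, 13, 15}
Step 19: union(13, 6) -> merged; set of 13 now {0, 1, 2, 3, 4, 5, 6, 7, 8, 9, 11, 12, 13, 15}
Set of 8: {0, 1, 2, 3, 4, 5, 6, 7, 8, 9, 11, 12, 13, 15}; 4 is a member.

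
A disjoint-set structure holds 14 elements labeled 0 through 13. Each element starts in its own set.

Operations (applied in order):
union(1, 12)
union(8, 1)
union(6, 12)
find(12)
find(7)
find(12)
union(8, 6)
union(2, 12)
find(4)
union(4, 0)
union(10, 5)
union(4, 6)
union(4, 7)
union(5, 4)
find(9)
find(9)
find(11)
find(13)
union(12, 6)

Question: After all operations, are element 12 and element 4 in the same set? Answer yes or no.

Step 1: union(1, 12) -> merged; set of 1 now {1, 12}
Step 2: union(8, 1) -> merged; set of 8 now {1, 8, 12}
Step 3: union(6, 12) -> merged; set of 6 now {1, 6, 8, 12}
Step 4: find(12) -> no change; set of 12 is {1, 6, 8, 12}
Step 5: find(7) -> no change; set of 7 is {7}
Step 6: find(12) -> no change; set of 12 is {1, 6, 8, 12}
Step 7: union(8, 6) -> already same set; set of 8 now {1, 6, 8, 12}
Step 8: union(2, 12) -> merged; set of 2 now {1, 2, 6, 8, 12}
Step 9: find(4) -> no change; set of 4 is {4}
Step 10: union(4, 0) -> merged; set of 4 now {0, 4}
Step 11: union(10, 5) -> merged; set of 10 now {5, 10}
Step 12: union(4, 6) -> merged; set of 4 now {0, 1, 2, 4, 6, 8, 12}
Step 13: union(4, 7) -> merged; set of 4 now {0, 1, 2, 4, 6, 7, 8, 12}
Step 14: union(5, 4) -> merged; set of 5 now {0, 1, 2, 4, 5, 6, 7, 8, 10, 12}
Step 15: find(9) -> no change; set of 9 is {9}
Step 16: find(9) -> no change; set of 9 is {9}
Step 17: find(11) -> no change; set of 11 is {11}
Step 18: find(13) -> no change; set of 13 is {13}
Step 19: union(12, 6) -> already same set; set of 12 now {0, 1, 2, 4, 5, 6, 7, 8, 10, 12}
Set of 12: {0, 1, 2, 4, 5, 6, 7, 8, 10, 12}; 4 is a member.

Answer: yes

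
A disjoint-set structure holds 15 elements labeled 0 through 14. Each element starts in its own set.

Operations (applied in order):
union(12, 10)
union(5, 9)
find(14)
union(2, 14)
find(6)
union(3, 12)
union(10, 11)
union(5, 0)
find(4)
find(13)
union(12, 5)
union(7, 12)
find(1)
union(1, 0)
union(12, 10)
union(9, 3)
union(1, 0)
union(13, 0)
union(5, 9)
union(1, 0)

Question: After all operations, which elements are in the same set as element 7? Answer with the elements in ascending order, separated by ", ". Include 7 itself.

Answer: 0, 1, 3, 5, 7, 9, 10, 11, 12, 13

Derivation:
Step 1: union(12, 10) -> merged; set of 12 now {10, 12}
Step 2: union(5, 9) -> merged; set of 5 now {5, 9}
Step 3: find(14) -> no change; set of 14 is {14}
Step 4: union(2, 14) -> merged; set of 2 now {2, 14}
Step 5: find(6) -> no change; set of 6 is {6}
Step 6: union(3, 12) -> merged; set of 3 now {3, 10, 12}
Step 7: union(10, 11) -> merged; set of 10 now {3, 10, 11, 12}
Step 8: union(5, 0) -> merged; set of 5 now {0, 5, 9}
Step 9: find(4) -> no change; set of 4 is {4}
Step 10: find(13) -> no change; set of 13 is {13}
Step 11: union(12, 5) -> merged; set of 12 now {0, 3, 5, 9, 10, 11, 12}
Step 12: union(7, 12) -> merged; set of 7 now {0, 3, 5, 7, 9, 10, 11, 12}
Step 13: find(1) -> no change; set of 1 is {1}
Step 14: union(1, 0) -> merged; set of 1 now {0, 1, 3, 5, 7, 9, 10, 11, 12}
Step 15: union(12, 10) -> already same set; set of 12 now {0, 1, 3, 5, 7, 9, 10, 11, 12}
Step 16: union(9, 3) -> already same set; set of 9 now {0, 1, 3, 5, 7, 9, 10, 11, 12}
Step 17: union(1, 0) -> already same set; set of 1 now {0, 1, 3, 5, 7, 9, 10, 11, 12}
Step 18: union(13, 0) -> merged; set of 13 now {0, 1, 3, 5, 7, 9, 10, 11, 12, 13}
Step 19: union(5, 9) -> already same set; set of 5 now {0, 1, 3, 5, 7, 9, 10, 11, 12, 13}
Step 20: union(1, 0) -> already same set; set of 1 now {0, 1, 3, 5, 7, 9, 10, 11, 12, 13}
Component of 7: {0, 1, 3, 5, 7, 9, 10, 11, 12, 13}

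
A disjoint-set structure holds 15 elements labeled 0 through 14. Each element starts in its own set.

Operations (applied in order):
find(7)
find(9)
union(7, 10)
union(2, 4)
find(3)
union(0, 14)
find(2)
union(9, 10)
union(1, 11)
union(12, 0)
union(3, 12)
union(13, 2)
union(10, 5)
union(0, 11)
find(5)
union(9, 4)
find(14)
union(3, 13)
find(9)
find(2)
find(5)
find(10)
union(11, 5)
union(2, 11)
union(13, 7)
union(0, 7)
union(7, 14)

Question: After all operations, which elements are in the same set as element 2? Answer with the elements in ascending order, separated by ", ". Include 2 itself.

Step 1: find(7) -> no change; set of 7 is {7}
Step 2: find(9) -> no change; set of 9 is {9}
Step 3: union(7, 10) -> merged; set of 7 now {7, 10}
Step 4: union(2, 4) -> merged; set of 2 now {2, 4}
Step 5: find(3) -> no change; set of 3 is {3}
Step 6: union(0, 14) -> merged; set of 0 now {0, 14}
Step 7: find(2) -> no change; set of 2 is {2, 4}
Step 8: union(9, 10) -> merged; set of 9 now {7, 9, 10}
Step 9: union(1, 11) -> merged; set of 1 now {1, 11}
Step 10: union(12, 0) -> merged; set of 12 now {0, 12, 14}
Step 11: union(3, 12) -> merged; set of 3 now {0, 3, 12, 14}
Step 12: union(13, 2) -> merged; set of 13 now {2, 4, 13}
Step 13: union(10, 5) -> merged; set of 10 now {5, 7, 9, 10}
Step 14: union(0, 11) -> merged; set of 0 now {0, 1, 3, 11, 12, 14}
Step 15: find(5) -> no change; set of 5 is {5, 7, 9, 10}
Step 16: union(9, 4) -> merged; set of 9 now {2, 4, 5, 7, 9, 10, 13}
Step 17: find(14) -> no change; set of 14 is {0, 1, 3, 11, 12, 14}
Step 18: union(3, 13) -> merged; set of 3 now {0, 1, 2, 3, 4, 5, 7, 9, 10, 11, 12, 13, 14}
Step 19: find(9) -> no change; set of 9 is {0, 1, 2, 3, 4, 5, 7, 9, 10, 11, 12, 13, 14}
Step 20: find(2) -> no change; set of 2 is {0, 1, 2, 3, 4, 5, 7, 9, 10, 11, 12, 13, 14}
Step 21: find(5) -> no change; set of 5 is {0, 1, 2, 3, 4, 5, 7, 9, 10, 11, 12, 13, 14}
Step 22: find(10) -> no change; set of 10 is {0, 1, 2, 3, 4, 5, 7, 9, 10, 11, 12, 13, 14}
Step 23: union(11, 5) -> already same set; set of 11 now {0, 1, 2, 3, 4, 5, 7, 9, 10, 11, 12, 13, 14}
Step 24: union(2, 11) -> already same set; set of 2 now {0, 1, 2, 3, 4, 5, 7, 9, 10, 11, 12, 13, 14}
Step 25: union(13, 7) -> already same set; set of 13 now {0, 1, 2, 3, 4, 5, 7, 9, 10, 11, 12, 13, 14}
Step 26: union(0, 7) -> already same set; set of 0 now {0, 1, 2, 3, 4, 5, 7, 9, 10, 11, 12, 13, 14}
Step 27: union(7, 14) -> already same set; set of 7 now {0, 1, 2, 3, 4, 5, 7, 9, 10, 11, 12, 13, 14}
Component of 2: {0, 1, 2, 3, 4, 5, 7, 9, 10, 11, 12, 13, 14}

Answer: 0, 1, 2, 3, 4, 5, 7, 9, 10, 11, 12, 13, 14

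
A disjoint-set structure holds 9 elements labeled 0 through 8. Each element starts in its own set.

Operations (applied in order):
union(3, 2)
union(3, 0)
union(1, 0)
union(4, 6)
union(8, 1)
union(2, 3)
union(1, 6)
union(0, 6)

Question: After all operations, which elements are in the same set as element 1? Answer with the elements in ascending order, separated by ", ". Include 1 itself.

Answer: 0, 1, 2, 3, 4, 6, 8

Derivation:
Step 1: union(3, 2) -> merged; set of 3 now {2, 3}
Step 2: union(3, 0) -> merged; set of 3 now {0, 2, 3}
Step 3: union(1, 0) -> merged; set of 1 now {0, 1, 2, 3}
Step 4: union(4, 6) -> merged; set of 4 now {4, 6}
Step 5: union(8, 1) -> merged; set of 8 now {0, 1, 2, 3, 8}
Step 6: union(2, 3) -> already same set; set of 2 now {0, 1, 2, 3, 8}
Step 7: union(1, 6) -> merged; set of 1 now {0, 1, 2, 3, 4, 6, 8}
Step 8: union(0, 6) -> already same set; set of 0 now {0, 1, 2, 3, 4, 6, 8}
Component of 1: {0, 1, 2, 3, 4, 6, 8}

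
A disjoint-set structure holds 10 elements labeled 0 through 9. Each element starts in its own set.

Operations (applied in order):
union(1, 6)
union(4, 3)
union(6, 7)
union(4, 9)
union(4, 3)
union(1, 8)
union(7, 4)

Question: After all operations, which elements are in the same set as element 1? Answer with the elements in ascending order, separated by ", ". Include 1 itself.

Answer: 1, 3, 4, 6, 7, 8, 9

Derivation:
Step 1: union(1, 6) -> merged; set of 1 now {1, 6}
Step 2: union(4, 3) -> merged; set of 4 now {3, 4}
Step 3: union(6, 7) -> merged; set of 6 now {1, 6, 7}
Step 4: union(4, 9) -> merged; set of 4 now {3, 4, 9}
Step 5: union(4, 3) -> already same set; set of 4 now {3, 4, 9}
Step 6: union(1, 8) -> merged; set of 1 now {1, 6, 7, 8}
Step 7: union(7, 4) -> merged; set of 7 now {1, 3, 4, 6, 7, 8, 9}
Component of 1: {1, 3, 4, 6, 7, 8, 9}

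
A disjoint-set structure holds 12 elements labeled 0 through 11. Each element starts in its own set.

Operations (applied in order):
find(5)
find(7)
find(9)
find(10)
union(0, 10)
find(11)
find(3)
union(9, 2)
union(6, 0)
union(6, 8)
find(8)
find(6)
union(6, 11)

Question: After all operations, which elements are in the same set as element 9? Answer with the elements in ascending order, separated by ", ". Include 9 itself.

Answer: 2, 9

Derivation:
Step 1: find(5) -> no change; set of 5 is {5}
Step 2: find(7) -> no change; set of 7 is {7}
Step 3: find(9) -> no change; set of 9 is {9}
Step 4: find(10) -> no change; set of 10 is {10}
Step 5: union(0, 10) -> merged; set of 0 now {0, 10}
Step 6: find(11) -> no change; set of 11 is {11}
Step 7: find(3) -> no change; set of 3 is {3}
Step 8: union(9, 2) -> merged; set of 9 now {2, 9}
Step 9: union(6, 0) -> merged; set of 6 now {0, 6, 10}
Step 10: union(6, 8) -> merged; set of 6 now {0, 6, 8, 10}
Step 11: find(8) -> no change; set of 8 is {0, 6, 8, 10}
Step 12: find(6) -> no change; set of 6 is {0, 6, 8, 10}
Step 13: union(6, 11) -> merged; set of 6 now {0, 6, 8, 10, 11}
Component of 9: {2, 9}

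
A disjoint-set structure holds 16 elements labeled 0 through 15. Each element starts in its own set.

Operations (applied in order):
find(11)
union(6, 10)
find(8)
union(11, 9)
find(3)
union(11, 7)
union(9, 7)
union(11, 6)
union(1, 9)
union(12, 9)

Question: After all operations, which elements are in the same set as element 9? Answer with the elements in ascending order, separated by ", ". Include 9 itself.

Step 1: find(11) -> no change; set of 11 is {11}
Step 2: union(6, 10) -> merged; set of 6 now {6, 10}
Step 3: find(8) -> no change; set of 8 is {8}
Step 4: union(11, 9) -> merged; set of 11 now {9, 11}
Step 5: find(3) -> no change; set of 3 is {3}
Step 6: union(11, 7) -> merged; set of 11 now {7, 9, 11}
Step 7: union(9, 7) -> already same set; set of 9 now {7, 9, 11}
Step 8: union(11, 6) -> merged; set of 11 now {6, 7, 9, 10, 11}
Step 9: union(1, 9) -> merged; set of 1 now {1, 6, 7, 9, 10, 11}
Step 10: union(12, 9) -> merged; set of 12 now {1, 6, 7, 9, 10, 11, 12}
Component of 9: {1, 6, 7, 9, 10, 11, 12}

Answer: 1, 6, 7, 9, 10, 11, 12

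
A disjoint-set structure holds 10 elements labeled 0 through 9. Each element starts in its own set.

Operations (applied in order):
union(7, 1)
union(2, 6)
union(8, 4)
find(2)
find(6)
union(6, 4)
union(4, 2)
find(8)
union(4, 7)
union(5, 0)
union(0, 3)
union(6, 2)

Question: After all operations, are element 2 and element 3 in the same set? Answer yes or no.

Answer: no

Derivation:
Step 1: union(7, 1) -> merged; set of 7 now {1, 7}
Step 2: union(2, 6) -> merged; set of 2 now {2, 6}
Step 3: union(8, 4) -> merged; set of 8 now {4, 8}
Step 4: find(2) -> no change; set of 2 is {2, 6}
Step 5: find(6) -> no change; set of 6 is {2, 6}
Step 6: union(6, 4) -> merged; set of 6 now {2, 4, 6, 8}
Step 7: union(4, 2) -> already same set; set of 4 now {2, 4, 6, 8}
Step 8: find(8) -> no change; set of 8 is {2, 4, 6, 8}
Step 9: union(4, 7) -> merged; set of 4 now {1, 2, 4, 6, 7, 8}
Step 10: union(5, 0) -> merged; set of 5 now {0, 5}
Step 11: union(0, 3) -> merged; set of 0 now {0, 3, 5}
Step 12: union(6, 2) -> already same set; set of 6 now {1, 2, 4, 6, 7, 8}
Set of 2: {1, 2, 4, 6, 7, 8}; 3 is not a member.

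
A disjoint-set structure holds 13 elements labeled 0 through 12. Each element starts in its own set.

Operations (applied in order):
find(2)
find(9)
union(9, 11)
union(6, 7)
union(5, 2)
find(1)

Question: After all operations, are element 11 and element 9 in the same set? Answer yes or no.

Step 1: find(2) -> no change; set of 2 is {2}
Step 2: find(9) -> no change; set of 9 is {9}
Step 3: union(9, 11) -> merged; set of 9 now {9, 11}
Step 4: union(6, 7) -> merged; set of 6 now {6, 7}
Step 5: union(5, 2) -> merged; set of 5 now {2, 5}
Step 6: find(1) -> no change; set of 1 is {1}
Set of 11: {9, 11}; 9 is a member.

Answer: yes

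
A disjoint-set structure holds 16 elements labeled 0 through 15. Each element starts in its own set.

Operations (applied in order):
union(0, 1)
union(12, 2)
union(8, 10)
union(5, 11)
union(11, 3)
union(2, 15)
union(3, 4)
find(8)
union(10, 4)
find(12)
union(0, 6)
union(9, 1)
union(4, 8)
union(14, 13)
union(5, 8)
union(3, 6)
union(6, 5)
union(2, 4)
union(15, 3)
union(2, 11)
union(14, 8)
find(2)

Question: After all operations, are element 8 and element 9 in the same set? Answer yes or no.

Answer: yes

Derivation:
Step 1: union(0, 1) -> merged; set of 0 now {0, 1}
Step 2: union(12, 2) -> merged; set of 12 now {2, 12}
Step 3: union(8, 10) -> merged; set of 8 now {8, 10}
Step 4: union(5, 11) -> merged; set of 5 now {5, 11}
Step 5: union(11, 3) -> merged; set of 11 now {3, 5, 11}
Step 6: union(2, 15) -> merged; set of 2 now {2, 12, 15}
Step 7: union(3, 4) -> merged; set of 3 now {3, 4, 5, 11}
Step 8: find(8) -> no change; set of 8 is {8, 10}
Step 9: union(10, 4) -> merged; set of 10 now {3, 4, 5, 8, 10, 11}
Step 10: find(12) -> no change; set of 12 is {2, 12, 15}
Step 11: union(0, 6) -> merged; set of 0 now {0, 1, 6}
Step 12: union(9, 1) -> merged; set of 9 now {0, 1, 6, 9}
Step 13: union(4, 8) -> already same set; set of 4 now {3, 4, 5, 8, 10, 11}
Step 14: union(14, 13) -> merged; set of 14 now {13, 14}
Step 15: union(5, 8) -> already same set; set of 5 now {3, 4, 5, 8, 10, 11}
Step 16: union(3, 6) -> merged; set of 3 now {0, 1, 3, 4, 5, 6, 8, 9, 10, 11}
Step 17: union(6, 5) -> already same set; set of 6 now {0, 1, 3, 4, 5, 6, 8, 9, 10, 11}
Step 18: union(2, 4) -> merged; set of 2 now {0, 1, 2, 3, 4, 5, 6, 8, 9, 10, 11, 12, 15}
Step 19: union(15, 3) -> already same set; set of 15 now {0, 1, 2, 3, 4, 5, 6, 8, 9, 10, 11, 12, 15}
Step 20: union(2, 11) -> already same set; set of 2 now {0, 1, 2, 3, 4, 5, 6, 8, 9, 10, 11, 12, 15}
Step 21: union(14, 8) -> merged; set of 14 now {0, 1, 2, 3, 4, 5, 6, 8, 9, 10, 11, 12, 13, 14, 15}
Step 22: find(2) -> no change; set of 2 is {0, 1, 2, 3, 4, 5, 6, 8, 9, 10, 11, 12, 13, 14, 15}
Set of 8: {0, 1, 2, 3, 4, 5, 6, 8, 9, 10, 11, 12, 13, 14, 15}; 9 is a member.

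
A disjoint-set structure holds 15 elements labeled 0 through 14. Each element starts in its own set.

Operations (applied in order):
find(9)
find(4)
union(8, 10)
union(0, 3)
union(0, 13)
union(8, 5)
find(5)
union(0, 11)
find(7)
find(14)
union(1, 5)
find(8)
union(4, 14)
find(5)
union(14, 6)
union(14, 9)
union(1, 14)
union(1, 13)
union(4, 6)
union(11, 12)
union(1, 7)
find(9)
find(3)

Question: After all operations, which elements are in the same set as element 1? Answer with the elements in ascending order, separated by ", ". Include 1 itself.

Step 1: find(9) -> no change; set of 9 is {9}
Step 2: find(4) -> no change; set of 4 is {4}
Step 3: union(8, 10) -> merged; set of 8 now {8, 10}
Step 4: union(0, 3) -> merged; set of 0 now {0, 3}
Step 5: union(0, 13) -> merged; set of 0 now {0, 3, 13}
Step 6: union(8, 5) -> merged; set of 8 now {5, 8, 10}
Step 7: find(5) -> no change; set of 5 is {5, 8, 10}
Step 8: union(0, 11) -> merged; set of 0 now {0, 3, 11, 13}
Step 9: find(7) -> no change; set of 7 is {7}
Step 10: find(14) -> no change; set of 14 is {14}
Step 11: union(1, 5) -> merged; set of 1 now {1, 5, 8, 10}
Step 12: find(8) -> no change; set of 8 is {1, 5, 8, 10}
Step 13: union(4, 14) -> merged; set of 4 now {4, 14}
Step 14: find(5) -> no change; set of 5 is {1, 5, 8, 10}
Step 15: union(14, 6) -> merged; set of 14 now {4, 6, 14}
Step 16: union(14, 9) -> merged; set of 14 now {4, 6, 9, 14}
Step 17: union(1, 14) -> merged; set of 1 now {1, 4, 5, 6, 8, 9, 10, 14}
Step 18: union(1, 13) -> merged; set of 1 now {0, 1, 3, 4, 5, 6, 8, 9, 10, 11, 13, 14}
Step 19: union(4, 6) -> already same set; set of 4 now {0, 1, 3, 4, 5, 6, 8, 9, 10, 11, 13, 14}
Step 20: union(11, 12) -> merged; set of 11 now {0, 1, 3, 4, 5, 6, 8, 9, 10, 11, 12, 13, 14}
Step 21: union(1, 7) -> merged; set of 1 now {0, 1, 3, 4, 5, 6, 7, 8, 9, 10, 11, 12, 13, 14}
Step 22: find(9) -> no change; set of 9 is {0, 1, 3, 4, 5, 6, 7, 8, 9, 10, 11, 12, 13, 14}
Step 23: find(3) -> no change; set of 3 is {0, 1, 3, 4, 5, 6, 7, 8, 9, 10, 11, 12, 13, 14}
Component of 1: {0, 1, 3, 4, 5, 6, 7, 8, 9, 10, 11, 12, 13, 14}

Answer: 0, 1, 3, 4, 5, 6, 7, 8, 9, 10, 11, 12, 13, 14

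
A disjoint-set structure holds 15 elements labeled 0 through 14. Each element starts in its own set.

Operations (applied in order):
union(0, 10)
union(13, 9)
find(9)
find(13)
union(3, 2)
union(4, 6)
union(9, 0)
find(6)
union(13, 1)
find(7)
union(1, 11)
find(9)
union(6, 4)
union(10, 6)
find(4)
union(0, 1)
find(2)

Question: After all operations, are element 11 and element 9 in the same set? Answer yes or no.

Answer: yes

Derivation:
Step 1: union(0, 10) -> merged; set of 0 now {0, 10}
Step 2: union(13, 9) -> merged; set of 13 now {9, 13}
Step 3: find(9) -> no change; set of 9 is {9, 13}
Step 4: find(13) -> no change; set of 13 is {9, 13}
Step 5: union(3, 2) -> merged; set of 3 now {2, 3}
Step 6: union(4, 6) -> merged; set of 4 now {4, 6}
Step 7: union(9, 0) -> merged; set of 9 now {0, 9, 10, 13}
Step 8: find(6) -> no change; set of 6 is {4, 6}
Step 9: union(13, 1) -> merged; set of 13 now {0, 1, 9, 10, 13}
Step 10: find(7) -> no change; set of 7 is {7}
Step 11: union(1, 11) -> merged; set of 1 now {0, 1, 9, 10, 11, 13}
Step 12: find(9) -> no change; set of 9 is {0, 1, 9, 10, 11, 13}
Step 13: union(6, 4) -> already same set; set of 6 now {4, 6}
Step 14: union(10, 6) -> merged; set of 10 now {0, 1, 4, 6, 9, 10, 11, 13}
Step 15: find(4) -> no change; set of 4 is {0, 1, 4, 6, 9, 10, 11, 13}
Step 16: union(0, 1) -> already same set; set of 0 now {0, 1, 4, 6, 9, 10, 11, 13}
Step 17: find(2) -> no change; set of 2 is {2, 3}
Set of 11: {0, 1, 4, 6, 9, 10, 11, 13}; 9 is a member.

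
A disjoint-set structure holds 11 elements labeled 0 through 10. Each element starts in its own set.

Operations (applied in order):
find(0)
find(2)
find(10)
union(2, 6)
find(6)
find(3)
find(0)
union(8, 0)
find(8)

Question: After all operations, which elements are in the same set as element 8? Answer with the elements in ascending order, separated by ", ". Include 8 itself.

Answer: 0, 8

Derivation:
Step 1: find(0) -> no change; set of 0 is {0}
Step 2: find(2) -> no change; set of 2 is {2}
Step 3: find(10) -> no change; set of 10 is {10}
Step 4: union(2, 6) -> merged; set of 2 now {2, 6}
Step 5: find(6) -> no change; set of 6 is {2, 6}
Step 6: find(3) -> no change; set of 3 is {3}
Step 7: find(0) -> no change; set of 0 is {0}
Step 8: union(8, 0) -> merged; set of 8 now {0, 8}
Step 9: find(8) -> no change; set of 8 is {0, 8}
Component of 8: {0, 8}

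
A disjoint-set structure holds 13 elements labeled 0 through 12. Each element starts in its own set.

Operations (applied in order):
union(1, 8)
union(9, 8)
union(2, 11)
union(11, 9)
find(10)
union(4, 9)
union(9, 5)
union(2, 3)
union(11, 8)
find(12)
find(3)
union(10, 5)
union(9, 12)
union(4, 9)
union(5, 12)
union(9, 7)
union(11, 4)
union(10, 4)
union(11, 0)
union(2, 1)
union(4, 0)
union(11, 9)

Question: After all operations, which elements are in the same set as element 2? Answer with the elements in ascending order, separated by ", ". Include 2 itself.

Step 1: union(1, 8) -> merged; set of 1 now {1, 8}
Step 2: union(9, 8) -> merged; set of 9 now {1, 8, 9}
Step 3: union(2, 11) -> merged; set of 2 now {2, 11}
Step 4: union(11, 9) -> merged; set of 11 now {1, 2, 8, 9, 11}
Step 5: find(10) -> no change; set of 10 is {10}
Step 6: union(4, 9) -> merged; set of 4 now {1, 2, 4, 8, 9, 11}
Step 7: union(9, 5) -> merged; set of 9 now {1, 2, 4, 5, 8, 9, 11}
Step 8: union(2, 3) -> merged; set of 2 now {1, 2, 3, 4, 5, 8, 9, 11}
Step 9: union(11, 8) -> already same set; set of 11 now {1, 2, 3, 4, 5, 8, 9, 11}
Step 10: find(12) -> no change; set of 12 is {12}
Step 11: find(3) -> no change; set of 3 is {1, 2, 3, 4, 5, 8, 9, 11}
Step 12: union(10, 5) -> merged; set of 10 now {1, 2, 3, 4, 5, 8, 9, 10, 11}
Step 13: union(9, 12) -> merged; set of 9 now {1, 2, 3, 4, 5, 8, 9, 10, 11, 12}
Step 14: union(4, 9) -> already same set; set of 4 now {1, 2, 3, 4, 5, 8, 9, 10, 11, 12}
Step 15: union(5, 12) -> already same set; set of 5 now {1, 2, 3, 4, 5, 8, 9, 10, 11, 12}
Step 16: union(9, 7) -> merged; set of 9 now {1, 2, 3, 4, 5, 7, 8, 9, 10, 11, 12}
Step 17: union(11, 4) -> already same set; set of 11 now {1, 2, 3, 4, 5, 7, 8, 9, 10, 11, 12}
Step 18: union(10, 4) -> already same set; set of 10 now {1, 2, 3, 4, 5, 7, 8, 9, 10, 11, 12}
Step 19: union(11, 0) -> merged; set of 11 now {0, 1, 2, 3, 4, 5, 7, 8, 9, 10, 11, 12}
Step 20: union(2, 1) -> already same set; set of 2 now {0, 1, 2, 3, 4, 5, 7, 8, 9, 10, 11, 12}
Step 21: union(4, 0) -> already same set; set of 4 now {0, 1, 2, 3, 4, 5, 7, 8, 9, 10, 11, 12}
Step 22: union(11, 9) -> already same set; set of 11 now {0, 1, 2, 3, 4, 5, 7, 8, 9, 10, 11, 12}
Component of 2: {0, 1, 2, 3, 4, 5, 7, 8, 9, 10, 11, 12}

Answer: 0, 1, 2, 3, 4, 5, 7, 8, 9, 10, 11, 12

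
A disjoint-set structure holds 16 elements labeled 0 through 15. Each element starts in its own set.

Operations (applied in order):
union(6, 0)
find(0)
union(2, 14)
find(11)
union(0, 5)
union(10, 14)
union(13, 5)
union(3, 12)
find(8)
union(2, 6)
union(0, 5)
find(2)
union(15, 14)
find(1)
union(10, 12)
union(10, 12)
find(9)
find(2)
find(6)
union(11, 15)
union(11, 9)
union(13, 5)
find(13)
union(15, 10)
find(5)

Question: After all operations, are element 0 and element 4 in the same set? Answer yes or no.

Step 1: union(6, 0) -> merged; set of 6 now {0, 6}
Step 2: find(0) -> no change; set of 0 is {0, 6}
Step 3: union(2, 14) -> merged; set of 2 now {2, 14}
Step 4: find(11) -> no change; set of 11 is {11}
Step 5: union(0, 5) -> merged; set of 0 now {0, 5, 6}
Step 6: union(10, 14) -> merged; set of 10 now {2, 10, 14}
Step 7: union(13, 5) -> merged; set of 13 now {0, 5, 6, 13}
Step 8: union(3, 12) -> merged; set of 3 now {3, 12}
Step 9: find(8) -> no change; set of 8 is {8}
Step 10: union(2, 6) -> merged; set of 2 now {0, 2, 5, 6, 10, 13, 14}
Step 11: union(0, 5) -> already same set; set of 0 now {0, 2, 5, 6, 10, 13, 14}
Step 12: find(2) -> no change; set of 2 is {0, 2, 5, 6, 10, 13, 14}
Step 13: union(15, 14) -> merged; set of 15 now {0, 2, 5, 6, 10, 13, 14, 15}
Step 14: find(1) -> no change; set of 1 is {1}
Step 15: union(10, 12) -> merged; set of 10 now {0, 2, 3, 5, 6, 10, 12, 13, 14, 15}
Step 16: union(10, 12) -> already same set; set of 10 now {0, 2, 3, 5, 6, 10, 12, 13, 14, 15}
Step 17: find(9) -> no change; set of 9 is {9}
Step 18: find(2) -> no change; set of 2 is {0, 2, 3, 5, 6, 10, 12, 13, 14, 15}
Step 19: find(6) -> no change; set of 6 is {0, 2, 3, 5, 6, 10, 12, 13, 14, 15}
Step 20: union(11, 15) -> merged; set of 11 now {0, 2, 3, 5, 6, 10, 11, 12, 13, 14, 15}
Step 21: union(11, 9) -> merged; set of 11 now {0, 2, 3, 5, 6, 9, 10, 11, 12, 13, 14, 15}
Step 22: union(13, 5) -> already same set; set of 13 now {0, 2, 3, 5, 6, 9, 10, 11, 12, 13, 14, 15}
Step 23: find(13) -> no change; set of 13 is {0, 2, 3, 5, 6, 9, 10, 11, 12, 13, 14, 15}
Step 24: union(15, 10) -> already same set; set of 15 now {0, 2, 3, 5, 6, 9, 10, 11, 12, 13, 14, 15}
Step 25: find(5) -> no change; set of 5 is {0, 2, 3, 5, 6, 9, 10, 11, 12, 13, 14, 15}
Set of 0: {0, 2, 3, 5, 6, 9, 10, 11, 12, 13, 14, 15}; 4 is not a member.

Answer: no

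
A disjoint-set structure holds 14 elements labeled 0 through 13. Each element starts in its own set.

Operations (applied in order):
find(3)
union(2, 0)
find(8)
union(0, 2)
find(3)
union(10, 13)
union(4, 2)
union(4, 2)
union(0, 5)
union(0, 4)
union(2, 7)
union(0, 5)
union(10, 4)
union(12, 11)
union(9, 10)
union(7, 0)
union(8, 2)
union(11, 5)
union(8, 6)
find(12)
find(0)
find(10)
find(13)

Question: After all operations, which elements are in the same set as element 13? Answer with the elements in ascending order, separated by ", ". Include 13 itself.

Step 1: find(3) -> no change; set of 3 is {3}
Step 2: union(2, 0) -> merged; set of 2 now {0, 2}
Step 3: find(8) -> no change; set of 8 is {8}
Step 4: union(0, 2) -> already same set; set of 0 now {0, 2}
Step 5: find(3) -> no change; set of 3 is {3}
Step 6: union(10, 13) -> merged; set of 10 now {10, 13}
Step 7: union(4, 2) -> merged; set of 4 now {0, 2, 4}
Step 8: union(4, 2) -> already same set; set of 4 now {0, 2, 4}
Step 9: union(0, 5) -> merged; set of 0 now {0, 2, 4, 5}
Step 10: union(0, 4) -> already same set; set of 0 now {0, 2, 4, 5}
Step 11: union(2, 7) -> merged; set of 2 now {0, 2, 4, 5, 7}
Step 12: union(0, 5) -> already same set; set of 0 now {0, 2, 4, 5, 7}
Step 13: union(10, 4) -> merged; set of 10 now {0, 2, 4, 5, 7, 10, 13}
Step 14: union(12, 11) -> merged; set of 12 now {11, 12}
Step 15: union(9, 10) -> merged; set of 9 now {0, 2, 4, 5, 7, 9, 10, 13}
Step 16: union(7, 0) -> already same set; set of 7 now {0, 2, 4, 5, 7, 9, 10, 13}
Step 17: union(8, 2) -> merged; set of 8 now {0, 2, 4, 5, 7, 8, 9, 10, 13}
Step 18: union(11, 5) -> merged; set of 11 now {0, 2, 4, 5, 7, 8, 9, 10, 11, 12, 13}
Step 19: union(8, 6) -> merged; set of 8 now {0, 2, 4, 5, 6, 7, 8, 9, 10, 11, 12, 13}
Step 20: find(12) -> no change; set of 12 is {0, 2, 4, 5, 6, 7, 8, 9, 10, 11, 12, 13}
Step 21: find(0) -> no change; set of 0 is {0, 2, 4, 5, 6, 7, 8, 9, 10, 11, 12, 13}
Step 22: find(10) -> no change; set of 10 is {0, 2, 4, 5, 6, 7, 8, 9, 10, 11, 12, 13}
Step 23: find(13) -> no change; set of 13 is {0, 2, 4, 5, 6, 7, 8, 9, 10, 11, 12, 13}
Component of 13: {0, 2, 4, 5, 6, 7, 8, 9, 10, 11, 12, 13}

Answer: 0, 2, 4, 5, 6, 7, 8, 9, 10, 11, 12, 13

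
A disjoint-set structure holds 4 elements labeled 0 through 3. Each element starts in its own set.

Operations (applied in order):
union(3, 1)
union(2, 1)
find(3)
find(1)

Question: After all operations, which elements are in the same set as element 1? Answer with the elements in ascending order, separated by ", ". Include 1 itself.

Step 1: union(3, 1) -> merged; set of 3 now {1, 3}
Step 2: union(2, 1) -> merged; set of 2 now {1, 2, 3}
Step 3: find(3) -> no change; set of 3 is {1, 2, 3}
Step 4: find(1) -> no change; set of 1 is {1, 2, 3}
Component of 1: {1, 2, 3}

Answer: 1, 2, 3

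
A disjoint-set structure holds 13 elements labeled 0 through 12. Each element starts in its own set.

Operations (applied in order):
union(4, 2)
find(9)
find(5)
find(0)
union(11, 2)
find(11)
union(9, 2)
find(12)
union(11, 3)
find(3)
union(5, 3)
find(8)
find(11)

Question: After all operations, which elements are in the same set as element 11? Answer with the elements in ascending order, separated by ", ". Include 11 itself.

Step 1: union(4, 2) -> merged; set of 4 now {2, 4}
Step 2: find(9) -> no change; set of 9 is {9}
Step 3: find(5) -> no change; set of 5 is {5}
Step 4: find(0) -> no change; set of 0 is {0}
Step 5: union(11, 2) -> merged; set of 11 now {2, 4, 11}
Step 6: find(11) -> no change; set of 11 is {2, 4, 11}
Step 7: union(9, 2) -> merged; set of 9 now {2, 4, 9, 11}
Step 8: find(12) -> no change; set of 12 is {12}
Step 9: union(11, 3) -> merged; set of 11 now {2, 3, 4, 9, 11}
Step 10: find(3) -> no change; set of 3 is {2, 3, 4, 9, 11}
Step 11: union(5, 3) -> merged; set of 5 now {2, 3, 4, 5, 9, 11}
Step 12: find(8) -> no change; set of 8 is {8}
Step 13: find(11) -> no change; set of 11 is {2, 3, 4, 5, 9, 11}
Component of 11: {2, 3, 4, 5, 9, 11}

Answer: 2, 3, 4, 5, 9, 11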